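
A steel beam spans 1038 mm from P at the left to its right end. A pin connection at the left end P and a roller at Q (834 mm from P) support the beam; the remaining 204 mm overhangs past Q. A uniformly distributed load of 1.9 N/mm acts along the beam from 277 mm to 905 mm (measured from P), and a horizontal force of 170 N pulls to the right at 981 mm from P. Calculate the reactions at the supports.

Resultant of the distributed load: 1.9 × 628 = 1193.2 N at 591 mm from P.
ΣM about P: Q_y·834 − (1.9·628)·591 = 0 → Q_y = 705181.2/834 = 845.541 ≈ 845.5 N.
ΣF_y = 0: P_y + 845.541 − 1.9·628 = 0 → P_y = 347.7 N.
ΣF_x = 0: P_x + 170 = 0 → P_x = -170.0 N.

P_x = -170.0 N, P_y = 347.7 N, Q_y = 845.5 N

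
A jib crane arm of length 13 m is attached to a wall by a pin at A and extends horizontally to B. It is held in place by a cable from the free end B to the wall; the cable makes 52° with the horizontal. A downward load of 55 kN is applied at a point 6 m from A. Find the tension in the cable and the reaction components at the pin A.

T = 32.21 kN, A_x = 19.83 kN, A_y = 29.62 kN

ΣM about A: T·sin52°·13 − 55·6 = 0 → T = 330/(13·0.788011) = 32.2135 ≈ 32.21 kN.
ΣF_x = 0: A_x − T·cos52° = 0 → A_x = 32.2135 × 0.615661 = 19.83 kN.
ΣF_y = 0: A_y + T·sin52° − 55 = 0 → A_y = 55 − 32.2135 × 0.788011 = 29.62 kN.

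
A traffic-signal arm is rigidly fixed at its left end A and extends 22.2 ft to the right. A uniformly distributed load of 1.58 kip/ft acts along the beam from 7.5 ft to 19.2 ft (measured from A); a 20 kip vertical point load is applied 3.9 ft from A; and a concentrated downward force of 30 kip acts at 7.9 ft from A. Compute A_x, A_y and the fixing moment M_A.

A_x = 0, A_y = 68.49 kip, M_A = 561.8 kip·ft

Resultant of the distributed load: 1.58 × 11.7 = 18.486 kip at 13.35 ft from A.
ΣF_x = 0: A_x = 0.
ΣF_y = 0: A_y − 1.58·11.7 − 20 − 30 = 0 → A_y = 68.49 kip.
ΣM about A: M_A − (1.58·11.7)·13.35 − 20·3.9 − 30·7.9 = 0 → M_A = 561.8 kip·ft.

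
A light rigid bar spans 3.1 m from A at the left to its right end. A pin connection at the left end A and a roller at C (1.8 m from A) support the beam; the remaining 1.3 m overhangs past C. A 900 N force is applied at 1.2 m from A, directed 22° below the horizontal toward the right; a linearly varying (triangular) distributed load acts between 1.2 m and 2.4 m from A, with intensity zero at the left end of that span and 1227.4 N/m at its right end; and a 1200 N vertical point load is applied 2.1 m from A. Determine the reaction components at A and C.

Resultant of the triangular load: ½ × 1227.4 × 1.2 = 736.44 N, acting at 2 m from A (one-third of the span from the peak).
ΣM about A: C_y·1.8 − 900·sin22°·1.2 − (½·1227.4·1.2)·2 − 1200·2.1 = 0 → C_y = 4397.46/1.8 = 2443.03 ≈ 2443 N.
ΣF_y = 0: A_y + 2443.03 − 900·sin22° − ½·1227.4·1.2 − 1200 = 0 → A_y = -169.4 N.
ΣF_x = 0: A_x + 900·cos22° = 0 → A_x = -834.5 N.

A_x = -834.5 N, A_y = -169.4 N, C_y = 2443 N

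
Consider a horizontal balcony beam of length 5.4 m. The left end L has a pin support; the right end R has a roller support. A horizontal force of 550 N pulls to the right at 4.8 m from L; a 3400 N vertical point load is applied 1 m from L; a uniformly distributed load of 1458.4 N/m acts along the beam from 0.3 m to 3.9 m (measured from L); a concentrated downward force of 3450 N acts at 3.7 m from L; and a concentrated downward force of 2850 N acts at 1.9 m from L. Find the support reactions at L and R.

L_x = -550.0 N, L_y = 8912 N, R_y = 6038 N

Resultant of the distributed load: 1458.4 × 3.6 = 5250.24 N at 2.1 m from L.
ΣM about L: R_y·5.4 − 3400·1 − (1458.4·3.6)·2.1 − 3450·3.7 − 2850·1.9 = 0 → R_y = 32605.504/5.4 = 6038.06 ≈ 6038 N.
ΣF_y = 0: L_y + 6038.06 − 3400 − 1458.4·3.6 − 3450 − 2850 = 0 → L_y = 8912 N.
ΣF_x = 0: L_x + 550 = 0 → L_x = -550.0 N.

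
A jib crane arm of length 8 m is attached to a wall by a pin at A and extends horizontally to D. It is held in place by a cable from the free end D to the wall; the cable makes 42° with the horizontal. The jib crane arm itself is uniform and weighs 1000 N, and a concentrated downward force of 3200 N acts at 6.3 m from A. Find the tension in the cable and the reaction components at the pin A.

ΣM about A: T·sin42°·8 − 1000·4 − 3200·6.3 = 0 → T = 24160/(8·0.669131) = 4513.32 ≈ 4513 N.
ΣF_x = 0: A_x − T·cos42° = 0 → A_x = 4513.32 × 0.743145 = 3354 N.
ΣF_y = 0: A_y + T·sin42° − 1000 − 3200 = 0 → A_y = 4200 − 4513.32 × 0.669131 = 1180 N.

T = 4513 N, A_x = 3354 N, A_y = 1180 N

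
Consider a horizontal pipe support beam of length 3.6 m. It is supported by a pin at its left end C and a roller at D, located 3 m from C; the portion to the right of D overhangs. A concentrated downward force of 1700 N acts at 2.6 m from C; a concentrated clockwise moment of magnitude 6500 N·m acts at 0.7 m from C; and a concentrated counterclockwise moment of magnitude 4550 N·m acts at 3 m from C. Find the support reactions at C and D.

Taking moments about C: D_y·3 − 1700·2.6 − 6500 + 4550 = 0 → D_y = 6370/3 = 2123.33 ≈ 2123 N.
ΣF_y = 0: C_y + 2123.33 − 1700 = 0 → C_y = -423.3 N.
ΣF_x = 0: no horizontal applied forces, so C_x = 0.

C_x = 0, C_y = -423.3 N, D_y = 2123 N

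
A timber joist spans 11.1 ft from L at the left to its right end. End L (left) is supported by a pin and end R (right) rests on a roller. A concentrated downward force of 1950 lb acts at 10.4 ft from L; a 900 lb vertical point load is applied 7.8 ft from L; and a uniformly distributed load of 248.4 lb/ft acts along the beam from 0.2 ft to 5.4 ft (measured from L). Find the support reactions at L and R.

L_x = 0, L_y = 1356 lb, R_y = 2785 lb

Resultant of the distributed load: 248.4 × 5.2 = 1291.68 lb at 2.8 ft from L.
Taking moments about L: R_y·11.1 − 1950·10.4 − 900·7.8 − (248.4·5.2)·2.8 = 0 → R_y = 30916.704/11.1 = 2785.29 ≈ 2785 lb.
ΣF_y = 0: L_y + 2785.29 − 1950 − 900 − 248.4·5.2 = 0 → L_y = 1356 lb.
ΣF_x = 0: no horizontal applied forces, so L_x = 0.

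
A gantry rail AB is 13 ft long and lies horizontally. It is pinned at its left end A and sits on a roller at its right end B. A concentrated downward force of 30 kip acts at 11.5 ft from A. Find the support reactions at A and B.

A_x = 0, A_y = 3.462 kip, B_y = 26.54 kip

Taking moments about A: B_y·13 − 30·11.5 = 0 → B_y = 345/13 = 26.5385 ≈ 26.54 kip.
ΣF_y = 0: A_y + 26.5385 − 30 = 0 → A_y = 3.462 kip.
ΣF_x = 0: no horizontal applied forces, so A_x = 0.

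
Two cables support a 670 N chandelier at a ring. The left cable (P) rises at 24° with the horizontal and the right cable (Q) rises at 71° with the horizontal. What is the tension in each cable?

ΣF_x = 0: −T_P·cos24° + T_Q·cos71° = 0 → T_Q = 2.806·T_P.
ΣF_y = 0: T_P·sin24° + T_Q·sin71° = 670.
Substitute: T_P·(0.406737 + 2.806·0.945519) = 670 → T_P = 218.964 ≈ 219.0 N.
Then T_Q = 2.806 × 218.964 = 614.4 N.

T_P = 219.0 N, T_Q = 614.4 N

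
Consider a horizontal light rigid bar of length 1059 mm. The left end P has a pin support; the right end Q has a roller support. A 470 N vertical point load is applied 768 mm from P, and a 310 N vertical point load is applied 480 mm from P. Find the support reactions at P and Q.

P_x = 0, P_y = 298.6 N, Q_y = 481.4 N

Moments about P: Q_y·1059 − 470·768 − 310·480 = 0 → Q_y = 509760/1059 = 481.36 ≈ 481.4 N.
ΣF_y = 0: P_y + 481.36 − 470 − 310 = 0 → P_y = 298.6 N.
ΣF_x = 0: no horizontal applied forces, so P_x = 0.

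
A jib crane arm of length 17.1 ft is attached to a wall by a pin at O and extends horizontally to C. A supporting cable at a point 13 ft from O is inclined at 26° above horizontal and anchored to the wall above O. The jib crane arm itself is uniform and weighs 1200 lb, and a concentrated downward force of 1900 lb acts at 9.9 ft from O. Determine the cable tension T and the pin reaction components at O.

T = 5101 lb, O_x = 4585 lb, O_y = 863.8 lb

ΣM about O: T·sin26°·13 − 1200·8.55 − 1900·9.9 = 0 → T = 29070/(13·0.438371) = 5101.05 ≈ 5101 lb.
ΣF_x = 0: O_x − T·cos26° = 0 → O_x = 5101.05 × 0.898794 = 4585 lb.
ΣF_y = 0: O_y + T·sin26° − 1200 − 1900 = 0 → O_y = 3100 − 5101.05 × 0.438371 = 863.8 lb.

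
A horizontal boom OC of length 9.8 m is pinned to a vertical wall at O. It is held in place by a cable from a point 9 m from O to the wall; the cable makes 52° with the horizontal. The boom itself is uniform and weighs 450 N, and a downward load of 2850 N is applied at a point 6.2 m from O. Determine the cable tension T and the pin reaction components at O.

T = 2802 N, O_x = 1725 N, O_y = 1092 N

ΣM about O: T·sin52°·9 − 450·4.9 − 2850·6.2 = 0 → T = 19875/(9·0.788011) = 2802.41 ≈ 2802 N.
ΣF_x = 0: O_x − T·cos52° = 0 → O_x = 2802.41 × 0.615661 = 1725 N.
ΣF_y = 0: O_y + T·sin52° − 450 − 2850 = 0 → O_y = 3300 − 2802.41 × 0.788011 = 1092 N.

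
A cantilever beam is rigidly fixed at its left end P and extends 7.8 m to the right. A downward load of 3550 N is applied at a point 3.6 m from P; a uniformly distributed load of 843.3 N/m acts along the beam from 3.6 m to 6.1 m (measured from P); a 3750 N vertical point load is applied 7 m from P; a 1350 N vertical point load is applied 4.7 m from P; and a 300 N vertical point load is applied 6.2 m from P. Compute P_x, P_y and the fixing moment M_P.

Resultant of the distributed load: 843.3 × 2.5 = 2108.25 N at 4.85 m from P.
ΣF_x = 0: P_x = 0.
ΣF_y = 0: P_y − 3550 − 843.3·2.5 − 3750 − 1350 − 300 = 0 → P_y = 11060 N.
ΣM about P: M_P − 3550·3.6 − (843.3·2.5)·4.85 − 3750·7 − 1350·4.7 − 300·6.2 = 0 → M_P = 57460 N·m.

P_x = 0, P_y = 11060 N, M_P = 57460 N·m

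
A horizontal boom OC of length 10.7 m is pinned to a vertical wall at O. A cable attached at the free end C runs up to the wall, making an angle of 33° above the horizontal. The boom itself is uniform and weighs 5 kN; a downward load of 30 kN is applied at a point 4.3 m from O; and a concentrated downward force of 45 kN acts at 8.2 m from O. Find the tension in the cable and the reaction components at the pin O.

ΣM about O: T·sin33°·10.7 − 5·5.35 − 30·4.3 − 45·8.2 = 0 → T = 524.75/(10.7·0.544639) = 90.0451 ≈ 90.05 kN.
ΣF_x = 0: O_x − T·cos33° = 0 → O_x = 90.0451 × 0.838671 = 75.52 kN.
ΣF_y = 0: O_y + T·sin33° − 5 − 30 − 45 = 0 → O_y = 80 − 90.0451 × 0.544639 = 30.96 kN.

T = 90.05 kN, O_x = 75.52 kN, O_y = 30.96 kN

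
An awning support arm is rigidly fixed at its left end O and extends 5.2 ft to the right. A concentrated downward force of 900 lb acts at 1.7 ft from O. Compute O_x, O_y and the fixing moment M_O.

O_x = 0, O_y = 900.0 lb, M_O = 1530 lb·ft

ΣF_x = 0: O_x = 0.
ΣF_y = 0: O_y − 900 = 0 → O_y = 900.0 lb.
ΣM about O: M_O − 900·1.7 = 0 → M_O = 1530 lb·ft.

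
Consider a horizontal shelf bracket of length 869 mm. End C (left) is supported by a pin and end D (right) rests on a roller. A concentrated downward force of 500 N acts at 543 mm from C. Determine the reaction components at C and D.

Moments about C: D_y·869 − 500·543 = 0 → D_y = 271500/869 = 312.428 ≈ 312.4 N.
ΣF_y = 0: C_y + 312.428 − 500 = 0 → C_y = 187.6 N.
ΣF_x = 0: no horizontal applied forces, so C_x = 0.

C_x = 0, C_y = 187.6 N, D_y = 312.4 N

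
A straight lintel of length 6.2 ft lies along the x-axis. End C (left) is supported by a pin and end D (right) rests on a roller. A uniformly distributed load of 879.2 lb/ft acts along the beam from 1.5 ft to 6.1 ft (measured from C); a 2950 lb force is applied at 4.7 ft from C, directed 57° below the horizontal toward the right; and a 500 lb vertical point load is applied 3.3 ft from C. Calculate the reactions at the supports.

Resultant of the distributed load: 879.2 × 4.6 = 4044.32 lb at 3.8 ft from C.
Taking moments about C: D_y·6.2 − (879.2·4.6)·3.8 − 2950·sin57°·4.7 − 500·3.3 = 0 → D_y = 28646.6/6.2 = 4620.42 ≈ 4620 lb.
ΣF_y = 0: C_y + 4620.42 − 879.2·4.6 − 2950·sin57° − 500 = 0 → C_y = 2398 lb.
ΣF_x = 0: C_x + 2950·cos57° = 0 → C_x = -1607 lb.

C_x = -1607 lb, C_y = 2398 lb, D_y = 4620 lb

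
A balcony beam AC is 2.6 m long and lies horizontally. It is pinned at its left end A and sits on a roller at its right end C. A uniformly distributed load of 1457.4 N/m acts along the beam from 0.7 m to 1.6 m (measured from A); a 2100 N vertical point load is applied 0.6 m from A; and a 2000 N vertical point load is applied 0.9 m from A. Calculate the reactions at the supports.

A_x = 0, A_y = 3655 N, C_y = 1757 N

Resultant of the distributed load: 1457.4 × 0.9 = 1311.66 N at 1.15 m from A.
ΣM about A: C_y·2.6 − (1457.4·0.9)·1.15 − 2100·0.6 − 2000·0.9 = 0 → C_y = 4568.409/2.6 = 1757.08 ≈ 1757 N.
ΣF_y = 0: A_y + 1757.08 − 1457.4·0.9 − 2100 − 2000 = 0 → A_y = 3655 N.
ΣF_x = 0: no horizontal applied forces, so A_x = 0.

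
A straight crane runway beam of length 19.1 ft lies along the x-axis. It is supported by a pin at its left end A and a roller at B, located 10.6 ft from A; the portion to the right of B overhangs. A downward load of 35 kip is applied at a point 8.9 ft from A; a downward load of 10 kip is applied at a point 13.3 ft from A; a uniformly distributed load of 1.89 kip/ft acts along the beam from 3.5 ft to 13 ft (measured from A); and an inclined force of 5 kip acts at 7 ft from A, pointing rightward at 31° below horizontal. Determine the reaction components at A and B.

A_x = -4.286 kip, A_y = 7.921 kip, B_y = 57.61 kip

Resultant of the distributed load: 1.89 × 9.5 = 17.955 kip at 8.25 ft from A.
ΣM about A: B_y·10.6 − 35·8.9 − 10·13.3 − (1.89·9.5)·8.25 − 5·sin31°·7 = 0 → B_y = 610.655/10.6 = 57.609 ≈ 57.61 kip.
ΣF_y = 0: A_y + 57.609 − 35 − 10 − 1.89·9.5 − 5·sin31° = 0 → A_y = 7.921 kip.
ΣF_x = 0: A_x + 5·cos31° = 0 → A_x = -4.286 kip.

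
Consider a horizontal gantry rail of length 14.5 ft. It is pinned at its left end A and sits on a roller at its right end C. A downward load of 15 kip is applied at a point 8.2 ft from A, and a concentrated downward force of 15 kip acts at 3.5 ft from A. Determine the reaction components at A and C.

Taking moments about A: C_y·14.5 − 15·8.2 − 15·3.5 = 0 → C_y = 175.5/14.5 = 12.1034 ≈ 12.10 kip.
ΣF_y = 0: A_y + 12.1034 − 15 − 15 = 0 → A_y = 17.90 kip.
ΣF_x = 0: no horizontal applied forces, so A_x = 0.

A_x = 0, A_y = 17.90 kip, C_y = 12.10 kip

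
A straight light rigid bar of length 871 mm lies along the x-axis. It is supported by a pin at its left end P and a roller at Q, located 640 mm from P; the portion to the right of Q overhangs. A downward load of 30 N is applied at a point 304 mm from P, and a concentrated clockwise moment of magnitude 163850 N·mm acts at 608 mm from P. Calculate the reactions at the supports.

P_x = 0, P_y = -240.3 N, Q_y = 270.3 N

Taking moments about P: Q_y·640 − 30·304 − 163850 = 0 → Q_y = 172970/640 = 270.266 ≈ 270.3 N.
ΣF_y = 0: P_y + 270.266 − 30 = 0 → P_y = -240.3 N.
ΣF_x = 0: no horizontal applied forces, so P_x = 0.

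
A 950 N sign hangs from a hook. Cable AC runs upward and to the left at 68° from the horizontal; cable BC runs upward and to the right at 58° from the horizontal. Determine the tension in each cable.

T_AC = 622.3 N, T_BC = 439.9 N

ΣF_x = 0: −T_AC·cos68° + T_BC·cos58° = 0 → T_BC = 0.706913·T_AC.
ΣF_y = 0: T_AC·sin68° + T_BC·sin58° = 950.
Substitute: T_AC·(0.927184 + 0.706913·0.848048) = 950 → T_AC = 622.265 ≈ 622.3 N.
Then T_BC = 0.706913 × 622.265 = 439.9 N.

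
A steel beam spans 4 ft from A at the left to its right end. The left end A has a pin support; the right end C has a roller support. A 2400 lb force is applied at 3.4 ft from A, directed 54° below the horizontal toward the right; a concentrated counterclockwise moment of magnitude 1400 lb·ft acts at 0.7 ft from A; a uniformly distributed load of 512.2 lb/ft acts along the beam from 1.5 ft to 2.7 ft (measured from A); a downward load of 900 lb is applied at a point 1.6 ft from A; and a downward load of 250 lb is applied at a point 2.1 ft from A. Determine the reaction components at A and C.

Resultant of the distributed load: 512.2 × 1.2 = 614.64 lb at 2.1 ft from A.
Taking moments about A: C_y·4 − 2400·sin54°·3.4 + 1400 − (512.2·1.2)·2.1 − 900·1.6 − 250·2.1 = 0 → C_y = 8457.32/4 = 2114.33 ≈ 2114 lb.
ΣF_y = 0: A_y + 2114.33 − 2400·sin54° − 512.2·1.2 − 900 − 250 = 0 → A_y = 1592 lb.
ΣF_x = 0: A_x + 2400·cos54° = 0 → A_x = -1411 lb.

A_x = -1411 lb, A_y = 1592 lb, C_y = 2114 lb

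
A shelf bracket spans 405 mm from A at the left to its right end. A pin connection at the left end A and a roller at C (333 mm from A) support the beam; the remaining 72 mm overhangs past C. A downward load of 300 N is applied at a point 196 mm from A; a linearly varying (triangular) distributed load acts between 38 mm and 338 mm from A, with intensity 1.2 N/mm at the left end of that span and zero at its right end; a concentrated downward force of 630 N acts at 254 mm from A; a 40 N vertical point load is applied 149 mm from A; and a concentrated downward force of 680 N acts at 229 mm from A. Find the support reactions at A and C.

Resultant of the triangular load: ½ × 1.2 × 300 = 180 N, acting at 138 mm from A (one-third of the span from the peak).
Taking moments about A: C_y·333 − 300·196 − (½·1.2·300)·138 − 630·254 − 40·149 − 680·229 = 0 → C_y = 405340/333 = 1217.24 ≈ 1217 N.
ΣF_y = 0: A_y + 1217.24 − 300 − ½·1.2·300 − 630 − 40 − 680 = 0 → A_y = 612.8 N.
ΣF_x = 0: no horizontal applied forces, so A_x = 0.

A_x = 0, A_y = 612.8 N, C_y = 1217 N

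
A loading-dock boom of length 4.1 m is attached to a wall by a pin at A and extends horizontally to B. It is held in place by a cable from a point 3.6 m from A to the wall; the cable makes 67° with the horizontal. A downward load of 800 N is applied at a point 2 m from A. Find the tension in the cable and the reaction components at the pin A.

ΣM about A: T·sin67°·3.6 − 800·2 = 0 → T = 1600/(3.6·0.920505) = 482.827 ≈ 482.8 N.
ΣF_x = 0: A_x − T·cos67° = 0 → A_x = 482.827 × 0.390731 = 188.7 N.
ΣF_y = 0: A_y + T·sin67° − 800 = 0 → A_y = 800 − 482.827 × 0.920505 = 355.6 N.

T = 482.8 N, A_x = 188.7 N, A_y = 355.6 N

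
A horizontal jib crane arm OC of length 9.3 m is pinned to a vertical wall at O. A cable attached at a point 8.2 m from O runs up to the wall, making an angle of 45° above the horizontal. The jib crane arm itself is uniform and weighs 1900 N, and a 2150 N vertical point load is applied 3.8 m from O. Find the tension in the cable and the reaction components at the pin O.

ΣM about O: T·sin45°·8.2 − 1900·4.65 − 2150·3.8 = 0 → T = 17005/(8.2·0.707107) = 2932.77 ≈ 2933 N.
ΣF_x = 0: O_x − T·cos45° = 0 → O_x = 2932.77 × 0.707107 = 2074 N.
ΣF_y = 0: O_y + T·sin45° − 1900 − 2150 = 0 → O_y = 4050 − 2932.77 × 0.707107 = 1976 N.

T = 2933 N, O_x = 2074 N, O_y = 1976 N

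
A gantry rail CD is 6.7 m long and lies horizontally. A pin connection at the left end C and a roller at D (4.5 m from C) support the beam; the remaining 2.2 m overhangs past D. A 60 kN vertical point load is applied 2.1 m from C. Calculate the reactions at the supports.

Moments about C: D_y·4.5 − 60·2.1 = 0 → D_y = 126/4.5 = 28.00 kN.
ΣF_y = 0: C_y + 28 − 60 = 0 → C_y = 32.00 kN.
ΣF_x = 0: no horizontal applied forces, so C_x = 0.

C_x = 0, C_y = 32.00 kN, D_y = 28.00 kN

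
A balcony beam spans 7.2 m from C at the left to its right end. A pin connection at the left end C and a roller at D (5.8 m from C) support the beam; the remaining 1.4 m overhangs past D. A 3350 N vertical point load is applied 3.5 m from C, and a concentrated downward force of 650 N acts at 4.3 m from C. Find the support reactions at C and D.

Taking moments about C: D_y·5.8 − 3350·3.5 − 650·4.3 = 0 → D_y = 14520/5.8 = 2503.45 ≈ 2503 N.
ΣF_y = 0: C_y + 2503.45 − 3350 − 650 = 0 → C_y = 1497 N.
ΣF_x = 0: no horizontal applied forces, so C_x = 0.

C_x = 0, C_y = 1497 N, D_y = 2503 N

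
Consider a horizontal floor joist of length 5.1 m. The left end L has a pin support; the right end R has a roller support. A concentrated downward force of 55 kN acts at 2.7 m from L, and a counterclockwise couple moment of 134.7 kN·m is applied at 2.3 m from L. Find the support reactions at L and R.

Taking moments about L: R_y·5.1 − 55·2.7 + 134.7 = 0 → R_y = 13.8/5.1 = 2.70588 ≈ 2.706 kN.
ΣF_y = 0: L_y + 2.70588 − 55 = 0 → L_y = 52.29 kN.
ΣF_x = 0: no horizontal applied forces, so L_x = 0.

L_x = 0, L_y = 52.29 kN, R_y = 2.706 kN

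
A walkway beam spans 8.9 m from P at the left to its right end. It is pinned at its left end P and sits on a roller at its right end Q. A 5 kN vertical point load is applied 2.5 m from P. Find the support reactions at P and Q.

ΣM about P: Q_y·8.9 − 5·2.5 = 0 → Q_y = 12.5/8.9 = 1.40449 ≈ 1.404 kN.
ΣF_y = 0: P_y + 1.40449 − 5 = 0 → P_y = 3.596 kN.
ΣF_x = 0: no horizontal applied forces, so P_x = 0.

P_x = 0, P_y = 3.596 kN, Q_y = 1.404 kN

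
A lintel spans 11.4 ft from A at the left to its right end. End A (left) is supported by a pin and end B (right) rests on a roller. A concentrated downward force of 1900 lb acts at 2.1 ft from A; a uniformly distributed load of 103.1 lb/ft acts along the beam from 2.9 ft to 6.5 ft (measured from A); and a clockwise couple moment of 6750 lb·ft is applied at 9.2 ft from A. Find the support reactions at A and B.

Resultant of the distributed load: 103.1 × 3.6 = 371.16 lb at 4.7 ft from A.
Moments about A: B_y·11.4 − 1900·2.1 − (103.1·3.6)·4.7 − 6750 = 0 → B_y = 12484.452/11.4 = 1095.13 ≈ 1095 lb.
ΣF_y = 0: A_y + 1095.13 − 1900 − 103.1·3.6 = 0 → A_y = 1176 lb.
ΣF_x = 0: no horizontal applied forces, so A_x = 0.

A_x = 0, A_y = 1176 lb, B_y = 1095 lb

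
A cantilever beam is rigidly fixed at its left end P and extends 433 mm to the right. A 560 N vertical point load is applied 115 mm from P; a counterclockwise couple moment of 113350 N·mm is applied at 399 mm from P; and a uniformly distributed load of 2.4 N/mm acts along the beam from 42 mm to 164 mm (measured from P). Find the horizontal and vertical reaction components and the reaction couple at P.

Resultant of the distributed load: 2.4 × 122 = 292.8 N at 103 mm from P.
ΣF_x = 0: P_x = 0.
ΣF_y = 0: P_y − 560 − 2.4·122 = 0 → P_y = 852.8 N.
ΣM about P: M_P − 560·115 + 113350 − (2.4·122)·103 = 0 → M_P = -18790 N·mm.

P_x = 0, P_y = 852.8 N, M_P = -18790 N·mm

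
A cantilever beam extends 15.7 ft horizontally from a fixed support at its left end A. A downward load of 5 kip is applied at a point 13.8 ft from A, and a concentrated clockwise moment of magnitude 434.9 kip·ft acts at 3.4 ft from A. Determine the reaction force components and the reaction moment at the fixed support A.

ΣF_x = 0: A_x = 0.
ΣF_y = 0: A_y − 5 = 0 → A_y = 5.000 kip.
ΣM about A: M_A − 5·13.8 − 434.9 = 0 → M_A = 503.9 kip·ft.

A_x = 0, A_y = 5.000 kip, M_A = 503.9 kip·ft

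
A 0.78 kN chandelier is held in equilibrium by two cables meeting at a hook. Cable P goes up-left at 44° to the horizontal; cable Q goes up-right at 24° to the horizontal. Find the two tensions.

ΣF_x = 0: −T_P·cos44° + T_Q·cos24° = 0 → T_Q = 0.787415·T_P.
ΣF_y = 0: T_P·sin44° + T_Q·sin24° = 0.78.
Substitute: T_P·(0.694658 + 0.787415·0.406737) = 0.78 → T_P = 0.768527 ≈ 0.7685 kN.
Then T_Q = 0.787415 × 0.768527 = 0.6051 kN.

T_P = 0.7685 kN, T_Q = 0.6051 kN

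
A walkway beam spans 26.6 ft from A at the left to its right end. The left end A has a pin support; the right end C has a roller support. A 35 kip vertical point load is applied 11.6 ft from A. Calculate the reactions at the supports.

ΣM about A: C_y·26.6 − 35·11.6 = 0 → C_y = 406/26.6 = 15.2632 ≈ 15.26 kip.
ΣF_y = 0: A_y + 15.2632 − 35 = 0 → A_y = 19.74 kip.
ΣF_x = 0: no horizontal applied forces, so A_x = 0.

A_x = 0, A_y = 19.74 kip, C_y = 15.26 kip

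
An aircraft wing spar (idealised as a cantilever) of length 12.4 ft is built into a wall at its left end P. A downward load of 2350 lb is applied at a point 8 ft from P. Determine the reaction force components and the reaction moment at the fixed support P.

P_x = 0, P_y = 2350 lb, M_P = 18800 lb·ft

ΣF_x = 0: P_x = 0.
ΣF_y = 0: P_y − 2350 = 0 → P_y = 2350 lb.
ΣM about P: M_P − 2350·8 = 0 → M_P = 18800 lb·ft.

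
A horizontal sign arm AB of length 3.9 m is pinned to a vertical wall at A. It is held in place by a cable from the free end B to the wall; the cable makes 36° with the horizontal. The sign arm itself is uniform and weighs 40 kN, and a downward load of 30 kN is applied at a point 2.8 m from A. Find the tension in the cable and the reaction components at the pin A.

ΣM about A: T·sin36°·3.9 − 40·1.95 − 30·2.8 = 0 → T = 162/(3.9·0.587785) = 70.6695 ≈ 70.67 kN.
ΣF_x = 0: A_x − T·cos36° = 0 → A_x = 70.6695 × 0.809017 = 57.17 kN.
ΣF_y = 0: A_y + T·sin36° − 40 − 30 = 0 → A_y = 70 − 70.6695 × 0.587785 = 28.46 kN.

T = 70.67 kN, A_x = 57.17 kN, A_y = 28.46 kN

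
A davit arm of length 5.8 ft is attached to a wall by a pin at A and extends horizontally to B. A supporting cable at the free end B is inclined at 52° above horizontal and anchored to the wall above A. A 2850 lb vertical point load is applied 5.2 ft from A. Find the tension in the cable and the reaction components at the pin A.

ΣM about A: T·sin52°·5.8 − 2850·5.2 = 0 → T = 14820/(5.8·0.788011) = 3242.56 ≈ 3243 lb.
ΣF_x = 0: A_x − T·cos52° = 0 → A_x = 3242.56 × 0.615661 = 1996 lb.
ΣF_y = 0: A_y + T·sin52° − 2850 = 0 → A_y = 2850 − 3242.56 × 0.788011 = 294.8 lb.

T = 3243 lb, A_x = 1996 lb, A_y = 294.8 lb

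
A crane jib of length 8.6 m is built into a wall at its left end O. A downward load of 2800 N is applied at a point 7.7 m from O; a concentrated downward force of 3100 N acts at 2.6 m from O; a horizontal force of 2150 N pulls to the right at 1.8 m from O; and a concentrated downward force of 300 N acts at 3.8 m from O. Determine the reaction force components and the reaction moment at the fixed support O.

ΣF_x = 0: O_x + 2150 = 0 → O_x = -2150 N.
ΣF_y = 0: O_y − 2800 − 3100 − 300 = 0 → O_y = 6200 N.
ΣM about O: M_O − 2800·7.7 − 3100·2.6 − 300·3.8 = 0 → M_O = 30760 N·m.

O_x = -2150 N, O_y = 6200 N, M_O = 30760 N·m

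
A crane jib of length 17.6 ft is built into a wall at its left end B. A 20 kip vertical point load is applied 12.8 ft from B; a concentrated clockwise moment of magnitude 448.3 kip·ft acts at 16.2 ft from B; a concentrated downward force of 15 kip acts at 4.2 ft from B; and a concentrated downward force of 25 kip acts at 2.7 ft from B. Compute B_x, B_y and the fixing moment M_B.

ΣF_x = 0: B_x = 0.
ΣF_y = 0: B_y − 20 − 15 − 25 = 0 → B_y = 60.00 kip.
ΣM about B: M_B − 20·12.8 − 448.3 − 15·4.2 − 25·2.7 = 0 → M_B = 834.8 kip·ft.

B_x = 0, B_y = 60.00 kip, M_B = 834.8 kip·ft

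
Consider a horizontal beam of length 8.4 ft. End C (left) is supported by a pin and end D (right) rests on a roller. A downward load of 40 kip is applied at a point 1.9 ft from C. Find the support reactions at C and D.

ΣM about C: D_y·8.4 − 40·1.9 = 0 → D_y = 76/8.4 = 9.04762 ≈ 9.048 kip.
ΣF_y = 0: C_y + 9.04762 − 40 = 0 → C_y = 30.95 kip.
ΣF_x = 0: no horizontal applied forces, so C_x = 0.

C_x = 0, C_y = 30.95 kip, D_y = 9.048 kip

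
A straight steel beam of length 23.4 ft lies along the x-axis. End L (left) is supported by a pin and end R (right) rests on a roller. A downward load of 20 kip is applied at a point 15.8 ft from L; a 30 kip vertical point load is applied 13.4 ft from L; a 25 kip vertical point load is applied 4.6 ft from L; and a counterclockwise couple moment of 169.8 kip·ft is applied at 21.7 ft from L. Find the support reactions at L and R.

Moments about L: R_y·23.4 − 20·15.8 − 30·13.4 − 25·4.6 + 169.8 = 0 → R_y = 663.2/23.4 = 28.3419 ≈ 28.34 kip.
ΣF_y = 0: L_y + 28.3419 − 20 − 30 − 25 = 0 → L_y = 46.66 kip.
ΣF_x = 0: no horizontal applied forces, so L_x = 0.

L_x = 0, L_y = 46.66 kip, R_y = 28.34 kip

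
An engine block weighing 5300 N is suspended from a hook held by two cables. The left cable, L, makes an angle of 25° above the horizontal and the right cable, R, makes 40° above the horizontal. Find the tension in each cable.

T_L = 4480 N, T_R = 5300 N

ΣF_x = 0: −T_L·cos25° + T_R·cos40° = 0 → T_R = 1.1831·T_L.
ΣF_y = 0: T_L·sin25° + T_R·sin40° = 5300.
Substitute: T_L·(0.422618 + 1.1831·0.642788) = 5300 → T_L = 4479.75 ≈ 4480 N.
Then T_R = 1.1831 × 4479.75 = 5300 N.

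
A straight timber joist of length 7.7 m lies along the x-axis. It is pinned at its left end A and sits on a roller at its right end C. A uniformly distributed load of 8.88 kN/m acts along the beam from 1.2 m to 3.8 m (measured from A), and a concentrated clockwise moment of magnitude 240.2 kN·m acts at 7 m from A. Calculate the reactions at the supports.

Resultant of the distributed load: 8.88 × 2.6 = 23.088 kN at 2.5 m from A.
ΣM about A: C_y·7.7 − (8.88·2.6)·2.5 − 240.2 = 0 → C_y = 297.92/7.7 = 38.6909 ≈ 38.69 kN.
ΣF_y = 0: A_y + 38.6909 − 8.88·2.6 = 0 → A_y = -15.60 kN.
ΣF_x = 0: no horizontal applied forces, so A_x = 0.

A_x = 0, A_y = -15.60 kN, C_y = 38.69 kN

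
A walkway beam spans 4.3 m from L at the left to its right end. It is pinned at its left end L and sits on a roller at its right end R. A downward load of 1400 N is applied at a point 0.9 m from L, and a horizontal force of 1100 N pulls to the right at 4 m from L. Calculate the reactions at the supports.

ΣM about L: R_y·4.3 − 1400·0.9 = 0 → R_y = 1260/4.3 = 293.023 ≈ 293.0 N.
ΣF_y = 0: L_y + 293.023 − 1400 = 0 → L_y = 1107 N.
ΣF_x = 0: L_x + 1100 = 0 → L_x = -1100 N.

L_x = -1100 N, L_y = 1107 N, R_y = 293.0 N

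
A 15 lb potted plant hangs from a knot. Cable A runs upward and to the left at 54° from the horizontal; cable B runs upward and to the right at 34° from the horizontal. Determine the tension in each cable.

T_A = 12.44 lb, T_B = 8.822 lb

ΣF_x = 0: −T_A·cos54° + T_B·cos34° = 0 → T_B = 0.708997·T_A.
ΣF_y = 0: T_A·sin54° + T_B·sin34° = 15.
Substitute: T_A·(0.809017 + 0.708997·0.559193) = 15 → T_A = 12.4431 ≈ 12.44 lb.
Then T_B = 0.708997 × 12.4431 = 8.822 lb.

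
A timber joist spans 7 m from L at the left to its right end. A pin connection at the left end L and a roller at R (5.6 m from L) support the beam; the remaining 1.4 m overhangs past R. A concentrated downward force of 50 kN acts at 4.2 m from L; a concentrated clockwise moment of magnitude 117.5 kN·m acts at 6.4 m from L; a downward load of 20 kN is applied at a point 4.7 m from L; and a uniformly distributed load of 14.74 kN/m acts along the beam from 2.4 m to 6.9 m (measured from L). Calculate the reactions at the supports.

L_x = 0, L_y = 5.985 kN, R_y = 130.3 kN

Resultant of the distributed load: 14.74 × 4.5 = 66.33 kN at 4.65 m from L.
Taking moments about L: R_y·5.6 − 50·4.2 − 117.5 − 20·4.7 − (14.74·4.5)·4.65 = 0 → R_y = 729.9345/5.6 = 130.345 ≈ 130.3 kN.
ΣF_y = 0: L_y + 130.345 − 50 − 20 − 14.74·4.5 = 0 → L_y = 5.985 kN.
ΣF_x = 0: no horizontal applied forces, so L_x = 0.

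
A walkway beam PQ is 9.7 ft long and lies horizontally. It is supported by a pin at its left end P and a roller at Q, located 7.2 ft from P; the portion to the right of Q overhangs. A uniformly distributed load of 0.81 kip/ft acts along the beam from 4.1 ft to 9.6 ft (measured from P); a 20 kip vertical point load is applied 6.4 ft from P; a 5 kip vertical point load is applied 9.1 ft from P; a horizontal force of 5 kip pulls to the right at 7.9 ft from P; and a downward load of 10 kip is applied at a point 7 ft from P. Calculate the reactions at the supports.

Resultant of the distributed load: 0.81 × 5.5 = 4.455 kip at 6.85 ft from P.
ΣM about P: Q_y·7.2 − (0.81·5.5)·6.85 − 20·6.4 − 5·9.1 − 10·7 = 0 → Q_y = 274.01675/7.2 = 38.0579 ≈ 38.06 kip.
ΣF_y = 0: P_y + 38.0579 − 0.81·5.5 − 20 − 5 − 10 = 0 → P_y = 1.397 kip.
ΣF_x = 0: P_x + 5 = 0 → P_x = -5.000 kip.

P_x = -5.000 kip, P_y = 1.397 kip, Q_y = 38.06 kip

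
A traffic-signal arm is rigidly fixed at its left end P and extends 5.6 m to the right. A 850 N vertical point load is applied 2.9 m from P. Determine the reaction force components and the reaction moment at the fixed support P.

P_x = 0, P_y = 850.0 N, M_P = 2465 N·m

ΣF_x = 0: P_x = 0.
ΣF_y = 0: P_y − 850 = 0 → P_y = 850.0 N.
ΣM about P: M_P − 850·2.9 = 0 → M_P = 2465 N·m.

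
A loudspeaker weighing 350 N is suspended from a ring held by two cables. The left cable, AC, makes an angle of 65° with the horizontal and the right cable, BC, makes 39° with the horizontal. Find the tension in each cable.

T_AC = 280.3 N, T_BC = 152.4 N

ΣF_x = 0: −T_AC·cos65° + T_BC·cos39° = 0 → T_BC = 0.543808·T_AC.
ΣF_y = 0: T_AC·sin65° + T_BC·sin39° = 350.
Substitute: T_AC·(0.906308 + 0.543808·0.62932) = 350 → T_AC = 280.328 ≈ 280.3 N.
Then T_BC = 0.543808 × 280.328 = 152.4 N.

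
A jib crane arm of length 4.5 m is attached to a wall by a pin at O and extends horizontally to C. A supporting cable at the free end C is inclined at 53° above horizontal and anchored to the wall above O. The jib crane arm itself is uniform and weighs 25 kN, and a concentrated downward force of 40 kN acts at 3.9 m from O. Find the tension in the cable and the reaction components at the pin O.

T = 59.06 kN, O_x = 35.54 kN, O_y = 17.83 kN

ΣM about O: T·sin53°·4.5 − 25·2.25 − 40·3.9 = 0 → T = 212.25/(4.5·0.798636) = 59.059 ≈ 59.06 kN.
ΣF_x = 0: O_x − T·cos53° = 0 → O_x = 59.059 × 0.601815 = 35.54 kN.
ΣF_y = 0: O_y + T·sin53° − 25 − 40 = 0 → O_y = 65 − 59.059 × 0.798636 = 17.83 kN.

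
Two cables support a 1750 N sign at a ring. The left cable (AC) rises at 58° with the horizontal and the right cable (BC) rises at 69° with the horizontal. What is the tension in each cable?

ΣF_x = 0: −T_AC·cos58° + T_BC·cos69° = 0 → T_BC = 1.4787·T_AC.
ΣF_y = 0: T_AC·sin58° + T_BC·sin69° = 1750.
Substitute: T_AC·(0.848048 + 1.4787·0.93358) = 1750 → T_AC = 785.27 ≈ 785.3 N.
Then T_BC = 1.4787 × 785.27 = 1161 N.

T_AC = 785.3 N, T_BC = 1161 N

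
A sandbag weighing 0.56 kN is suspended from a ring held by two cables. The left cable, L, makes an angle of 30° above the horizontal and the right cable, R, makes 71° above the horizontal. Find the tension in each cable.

T_L = 0.1857 kN, T_R = 0.4941 kN

ΣF_x = 0: −T_L·cos30° + T_R·cos71° = 0 → T_R = 2.66004·T_L.
ΣF_y = 0: T_L·sin30° + T_R·sin71° = 0.56.
Substitute: T_L·(0.5 + 2.66004·0.945519) = 0.56 → T_L = 0.185731 ≈ 0.1857 kN.
Then T_R = 2.66004 × 0.185731 = 0.4941 kN.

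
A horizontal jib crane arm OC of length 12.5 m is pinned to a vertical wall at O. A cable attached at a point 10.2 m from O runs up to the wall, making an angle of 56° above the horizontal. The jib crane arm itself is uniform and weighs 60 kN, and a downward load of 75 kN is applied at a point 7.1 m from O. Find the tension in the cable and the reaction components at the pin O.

ΣM about O: T·sin56°·10.2 − 60·6.25 − 75·7.1 = 0 → T = 907.5/(10.2·0.829038) = 107.318 ≈ 107.3 kN.
ΣF_x = 0: O_x − T·cos56° = 0 → O_x = 107.318 × 0.559193 = 60.01 kN.
ΣF_y = 0: O_y + T·sin56° − 60 − 75 = 0 → O_y = 135 − 107.318 × 0.829038 = 46.03 kN.

T = 107.3 kN, O_x = 60.01 kN, O_y = 46.03 kN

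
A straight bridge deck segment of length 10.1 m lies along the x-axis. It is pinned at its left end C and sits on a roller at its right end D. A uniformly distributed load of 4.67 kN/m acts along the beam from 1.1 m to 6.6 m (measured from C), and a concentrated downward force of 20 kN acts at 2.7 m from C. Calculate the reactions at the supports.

C_x = 0, C_y = 30.55 kN, D_y = 15.14 kN

Resultant of the distributed load: 4.67 × 5.5 = 25.685 kN at 3.85 m from C.
ΣM about C: D_y·10.1 − (4.67·5.5)·3.85 − 20·2.7 = 0 → D_y = 152.88725/10.1 = 15.1374 ≈ 15.14 kN.
ΣF_y = 0: C_y + 15.1374 − 4.67·5.5 − 20 = 0 → C_y = 30.55 kN.
ΣF_x = 0: no horizontal applied forces, so C_x = 0.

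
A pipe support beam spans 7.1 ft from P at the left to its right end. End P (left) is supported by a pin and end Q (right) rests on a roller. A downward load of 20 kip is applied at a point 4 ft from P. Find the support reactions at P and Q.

ΣM about P: Q_y·7.1 − 20·4 = 0 → Q_y = 80/7.1 = 11.2676 ≈ 11.27 kip.
ΣF_y = 0: P_y + 11.2676 − 20 = 0 → P_y = 8.732 kip.
ΣF_x = 0: no horizontal applied forces, so P_x = 0.

P_x = 0, P_y = 8.732 kip, Q_y = 11.27 kip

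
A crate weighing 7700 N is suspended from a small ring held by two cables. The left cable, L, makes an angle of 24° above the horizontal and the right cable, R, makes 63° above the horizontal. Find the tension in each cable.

ΣF_x = 0: −T_L·cos24° + T_R·cos63° = 0 → T_R = 2.01226·T_L.
ΣF_y = 0: T_L·sin24° + T_R·sin63° = 7700.
Substitute: T_L·(0.406737 + 2.01226·0.891007) = 7700 → T_L = 3500.52 ≈ 3501 N.
Then T_R = 2.01226 × 3500.52 = 7044 N.

T_L = 3501 N, T_R = 7044 N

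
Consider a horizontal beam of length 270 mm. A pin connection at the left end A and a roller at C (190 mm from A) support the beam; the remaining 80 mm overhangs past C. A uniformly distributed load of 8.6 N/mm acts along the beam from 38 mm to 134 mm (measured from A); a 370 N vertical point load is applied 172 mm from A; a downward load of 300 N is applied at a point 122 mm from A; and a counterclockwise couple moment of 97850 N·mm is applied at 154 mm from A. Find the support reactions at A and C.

A_x = 0, A_y = 1109 N, C_y = 386.3 N

Resultant of the distributed load: 8.6 × 96 = 825.6 N at 86 mm from A.
Moments about A: C_y·190 − (8.6·96)·86 − 370·172 − 300·122 + 97850 = 0 → C_y = 73391.6/190 = 386.272 ≈ 386.3 N.
ΣF_y = 0: A_y + 386.272 − 8.6·96 − 370 − 300 = 0 → A_y = 1109 N.
ΣF_x = 0: no horizontal applied forces, so A_x = 0.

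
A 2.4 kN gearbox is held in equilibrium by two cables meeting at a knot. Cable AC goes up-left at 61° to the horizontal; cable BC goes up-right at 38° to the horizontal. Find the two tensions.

ΣF_x = 0: −T_AC·cos61° + T_BC·cos38° = 0 → T_BC = 0.615232·T_AC.
ΣF_y = 0: T_AC·sin61° + T_BC·sin38° = 2.4.
Substitute: T_AC·(0.87462 + 0.615232·0.615661) = 2.4 → T_AC = 1.9148 ≈ 1.915 kN.
Then T_BC = 0.615232 × 1.9148 = 1.178 kN.

T_AC = 1.915 kN, T_BC = 1.178 kN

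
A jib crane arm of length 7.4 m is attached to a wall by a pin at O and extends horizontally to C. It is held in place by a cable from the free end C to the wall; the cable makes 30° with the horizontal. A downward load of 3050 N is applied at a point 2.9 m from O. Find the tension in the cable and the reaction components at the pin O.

ΣM about O: T·sin30°·7.4 − 3050·2.9 = 0 → T = 8845/(7.4·0.5) = 2390.54 ≈ 2391 N.
ΣF_x = 0: O_x − T·cos30° = 0 → O_x = 2390.54 × 0.866025 = 2070 N.
ΣF_y = 0: O_y + T·sin30° − 3050 = 0 → O_y = 3050 − 2390.54 × 0.5 = 1855 N.

T = 2391 N, O_x = 2070 N, O_y = 1855 N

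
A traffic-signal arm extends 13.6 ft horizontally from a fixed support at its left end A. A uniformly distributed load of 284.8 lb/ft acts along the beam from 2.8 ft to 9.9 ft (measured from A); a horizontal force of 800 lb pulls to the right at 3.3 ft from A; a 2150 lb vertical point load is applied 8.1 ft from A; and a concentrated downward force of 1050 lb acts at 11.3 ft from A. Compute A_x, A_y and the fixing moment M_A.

A_x = -800.0 lb, A_y = 5222 lb, M_A = 42120 lb·ft

Resultant of the distributed load: 284.8 × 7.1 = 2022.08 lb at 6.35 ft from A.
ΣF_x = 0: A_x + 800 = 0 → A_x = -800.0 lb.
ΣF_y = 0: A_y − 284.8·7.1 − 2150 − 1050 = 0 → A_y = 5222 lb.
ΣM about A: M_A − (284.8·7.1)·6.35 − 2150·8.1 − 1050·11.3 = 0 → M_A = 42120 lb·ft.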